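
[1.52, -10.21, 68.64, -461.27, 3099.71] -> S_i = 1.52*(-6.72)^i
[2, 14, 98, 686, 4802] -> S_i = 2*7^i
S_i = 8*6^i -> [8, 48, 288, 1728, 10368]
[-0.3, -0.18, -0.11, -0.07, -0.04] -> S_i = -0.30*0.61^i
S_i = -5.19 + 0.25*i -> [-5.19, -4.94, -4.69, -4.44, -4.19]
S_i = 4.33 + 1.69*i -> [4.33, 6.02, 7.71, 9.4, 11.09]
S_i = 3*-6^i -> [3, -18, 108, -648, 3888]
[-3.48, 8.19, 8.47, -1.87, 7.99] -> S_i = Random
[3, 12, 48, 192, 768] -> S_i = 3*4^i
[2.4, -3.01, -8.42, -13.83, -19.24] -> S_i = 2.40 + -5.41*i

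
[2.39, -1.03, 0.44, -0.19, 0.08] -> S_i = 2.39*(-0.43)^i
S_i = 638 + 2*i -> [638, 640, 642, 644, 646]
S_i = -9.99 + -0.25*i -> [-9.99, -10.24, -10.49, -10.74, -10.99]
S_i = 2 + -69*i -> [2, -67, -136, -205, -274]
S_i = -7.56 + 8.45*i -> [-7.56, 0.89, 9.34, 17.79, 26.24]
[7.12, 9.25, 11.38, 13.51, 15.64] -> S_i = 7.12 + 2.13*i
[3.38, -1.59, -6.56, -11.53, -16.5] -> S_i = 3.38 + -4.97*i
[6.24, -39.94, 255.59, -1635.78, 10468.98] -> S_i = 6.24*(-6.40)^i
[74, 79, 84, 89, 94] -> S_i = 74 + 5*i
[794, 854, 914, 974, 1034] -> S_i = 794 + 60*i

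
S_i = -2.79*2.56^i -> [-2.79, -7.14, -18.28, -46.81, -119.83]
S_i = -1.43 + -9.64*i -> [-1.43, -11.07, -20.71, -30.35, -39.99]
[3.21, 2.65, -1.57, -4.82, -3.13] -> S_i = Random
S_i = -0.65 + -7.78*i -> [-0.65, -8.43, -16.21, -23.99, -31.77]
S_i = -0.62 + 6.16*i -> [-0.62, 5.54, 11.7, 17.86, 24.02]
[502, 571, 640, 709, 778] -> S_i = 502 + 69*i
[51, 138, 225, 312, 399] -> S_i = 51 + 87*i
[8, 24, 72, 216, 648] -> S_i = 8*3^i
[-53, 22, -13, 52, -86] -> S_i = Random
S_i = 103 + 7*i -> [103, 110, 117, 124, 131]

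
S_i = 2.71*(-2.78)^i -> [2.71, -7.53, 20.94, -58.22, 161.86]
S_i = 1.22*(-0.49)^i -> [1.22, -0.6, 0.29, -0.14, 0.07]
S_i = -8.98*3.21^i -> [-8.98, -28.83, -92.53, -297.02, -953.45]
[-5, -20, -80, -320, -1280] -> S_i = -5*4^i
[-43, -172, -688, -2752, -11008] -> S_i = -43*4^i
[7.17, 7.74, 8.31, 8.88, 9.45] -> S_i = 7.17 + 0.57*i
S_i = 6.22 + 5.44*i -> [6.22, 11.66, 17.1, 22.54, 27.98]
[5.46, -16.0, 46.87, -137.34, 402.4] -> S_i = 5.46*(-2.93)^i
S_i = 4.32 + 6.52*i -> [4.32, 10.84, 17.36, 23.88, 30.4]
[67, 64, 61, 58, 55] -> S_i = 67 + -3*i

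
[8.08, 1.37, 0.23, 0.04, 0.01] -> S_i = 8.08*0.17^i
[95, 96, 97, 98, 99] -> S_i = 95 + 1*i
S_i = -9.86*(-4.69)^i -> [-9.86, 46.24, -216.88, 1017.17, -4770.55]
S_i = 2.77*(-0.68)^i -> [2.77, -1.88, 1.28, -0.87, 0.59]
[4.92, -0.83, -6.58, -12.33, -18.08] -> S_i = 4.92 + -5.75*i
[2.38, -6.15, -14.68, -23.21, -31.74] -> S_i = 2.38 + -8.53*i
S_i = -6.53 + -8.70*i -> [-6.53, -15.23, -23.93, -32.63, -41.33]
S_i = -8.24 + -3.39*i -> [-8.24, -11.63, -15.02, -18.41, -21.8]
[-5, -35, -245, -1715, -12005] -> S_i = -5*7^i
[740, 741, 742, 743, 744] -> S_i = 740 + 1*i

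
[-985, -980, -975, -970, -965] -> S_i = -985 + 5*i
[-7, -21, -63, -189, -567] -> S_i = -7*3^i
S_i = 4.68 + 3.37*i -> [4.68, 8.05, 11.42, 14.79, 18.16]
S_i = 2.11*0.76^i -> [2.11, 1.6, 1.22, 0.93, 0.7]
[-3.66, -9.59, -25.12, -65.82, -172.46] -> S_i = -3.66*2.62^i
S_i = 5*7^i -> [5, 35, 245, 1715, 12005]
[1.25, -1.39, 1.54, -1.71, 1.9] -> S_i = 1.25*(-1.11)^i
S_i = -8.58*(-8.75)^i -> [-8.58, 75.08, -656.91, 5747.93, -50294.38]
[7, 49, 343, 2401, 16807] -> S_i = 7*7^i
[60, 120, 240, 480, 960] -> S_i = 60*2^i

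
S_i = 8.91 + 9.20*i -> [8.91, 18.11, 27.31, 36.51, 45.71]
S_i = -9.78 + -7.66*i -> [-9.78, -17.44, -25.1, -32.76, -40.42]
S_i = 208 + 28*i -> [208, 236, 264, 292, 320]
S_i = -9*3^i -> [-9, -27, -81, -243, -729]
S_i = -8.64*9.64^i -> [-8.64, -83.29, -802.91, -7740.07, -74614.27]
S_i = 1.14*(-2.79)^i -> [1.14, -3.18, 8.87, -24.76, 69.08]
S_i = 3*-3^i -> [3, -9, 27, -81, 243]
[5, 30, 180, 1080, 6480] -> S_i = 5*6^i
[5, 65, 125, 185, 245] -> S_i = 5 + 60*i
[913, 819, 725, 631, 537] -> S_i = 913 + -94*i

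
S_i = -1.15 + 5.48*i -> [-1.15, 4.33, 9.81, 15.29, 20.77]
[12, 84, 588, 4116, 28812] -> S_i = 12*7^i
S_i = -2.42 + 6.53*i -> [-2.42, 4.11, 10.64, 17.17, 23.7]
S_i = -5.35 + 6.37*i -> [-5.35, 1.02, 7.39, 13.76, 20.13]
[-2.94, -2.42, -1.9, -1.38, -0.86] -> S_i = -2.94 + 0.52*i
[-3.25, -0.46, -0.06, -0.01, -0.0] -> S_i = -3.25*0.14^i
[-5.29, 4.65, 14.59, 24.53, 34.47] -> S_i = -5.29 + 9.94*i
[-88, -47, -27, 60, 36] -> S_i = Random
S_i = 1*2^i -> [1, 2, 4, 8, 16]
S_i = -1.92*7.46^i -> [-1.92, -14.32, -106.85, -797.11, -5946.43]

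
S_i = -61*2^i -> [-61, -122, -244, -488, -976]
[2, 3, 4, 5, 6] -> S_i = 2 + 1*i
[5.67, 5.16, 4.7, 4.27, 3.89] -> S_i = 5.67*0.91^i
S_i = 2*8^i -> [2, 16, 128, 1024, 8192]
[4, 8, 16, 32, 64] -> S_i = 4*2^i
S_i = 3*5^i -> [3, 15, 75, 375, 1875]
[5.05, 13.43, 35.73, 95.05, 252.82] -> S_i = 5.05*2.66^i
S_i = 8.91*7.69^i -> [8.91, 68.52, 526.9, 4051.88, 31158.97]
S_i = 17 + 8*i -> [17, 25, 33, 41, 49]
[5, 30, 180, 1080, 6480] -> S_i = 5*6^i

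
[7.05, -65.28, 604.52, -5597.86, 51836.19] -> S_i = 7.05*(-9.26)^i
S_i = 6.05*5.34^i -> [6.05, 32.31, 172.52, 921.25, 4919.49]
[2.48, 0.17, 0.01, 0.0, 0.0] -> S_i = 2.48*0.07^i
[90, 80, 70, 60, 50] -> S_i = 90 + -10*i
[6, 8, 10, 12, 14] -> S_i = 6 + 2*i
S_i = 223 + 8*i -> [223, 231, 239, 247, 255]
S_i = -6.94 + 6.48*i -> [-6.94, -0.46, 6.02, 12.5, 18.98]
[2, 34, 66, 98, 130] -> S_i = 2 + 32*i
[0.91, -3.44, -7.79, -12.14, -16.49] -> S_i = 0.91 + -4.35*i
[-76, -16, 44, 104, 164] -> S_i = -76 + 60*i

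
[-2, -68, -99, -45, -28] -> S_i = Random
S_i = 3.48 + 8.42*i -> [3.48, 11.9, 20.32, 28.74, 37.16]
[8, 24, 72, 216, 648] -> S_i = 8*3^i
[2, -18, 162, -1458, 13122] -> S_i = 2*-9^i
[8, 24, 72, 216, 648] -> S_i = 8*3^i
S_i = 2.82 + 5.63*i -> [2.82, 8.45, 14.08, 19.71, 25.34]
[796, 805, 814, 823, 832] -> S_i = 796 + 9*i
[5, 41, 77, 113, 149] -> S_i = 5 + 36*i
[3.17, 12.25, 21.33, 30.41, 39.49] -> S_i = 3.17 + 9.08*i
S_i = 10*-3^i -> [10, -30, 90, -270, 810]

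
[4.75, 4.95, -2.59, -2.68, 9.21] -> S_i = Random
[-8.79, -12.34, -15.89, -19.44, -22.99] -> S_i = -8.79 + -3.55*i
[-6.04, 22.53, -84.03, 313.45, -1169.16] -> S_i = -6.04*(-3.73)^i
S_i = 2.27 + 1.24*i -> [2.27, 3.51, 4.75, 5.99, 7.23]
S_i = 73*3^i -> [73, 219, 657, 1971, 5913]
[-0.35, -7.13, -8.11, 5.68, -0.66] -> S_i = Random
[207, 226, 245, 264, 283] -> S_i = 207 + 19*i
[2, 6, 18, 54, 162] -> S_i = 2*3^i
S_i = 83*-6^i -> [83, -498, 2988, -17928, 107568]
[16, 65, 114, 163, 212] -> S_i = 16 + 49*i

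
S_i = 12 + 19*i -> [12, 31, 50, 69, 88]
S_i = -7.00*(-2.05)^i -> [-7.0, 14.35, -29.42, 60.31, -123.63]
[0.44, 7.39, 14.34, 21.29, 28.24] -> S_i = 0.44 + 6.95*i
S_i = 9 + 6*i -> [9, 15, 21, 27, 33]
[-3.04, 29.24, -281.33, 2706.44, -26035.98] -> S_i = -3.04*(-9.62)^i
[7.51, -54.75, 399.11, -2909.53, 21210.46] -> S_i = 7.51*(-7.29)^i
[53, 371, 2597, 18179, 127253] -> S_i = 53*7^i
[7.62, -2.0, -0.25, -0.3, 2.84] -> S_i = Random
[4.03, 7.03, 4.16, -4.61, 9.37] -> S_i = Random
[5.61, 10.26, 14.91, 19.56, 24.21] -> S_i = 5.61 + 4.65*i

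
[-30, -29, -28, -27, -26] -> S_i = -30 + 1*i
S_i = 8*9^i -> [8, 72, 648, 5832, 52488]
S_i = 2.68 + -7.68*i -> [2.68, -5.0, -12.68, -20.36, -28.04]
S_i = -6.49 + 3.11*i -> [-6.49, -3.38, -0.27, 2.84, 5.95]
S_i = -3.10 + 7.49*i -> [-3.1, 4.39, 11.88, 19.37, 26.86]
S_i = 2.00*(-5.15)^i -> [2.0, -10.3, 53.05, -273.18, 1406.89]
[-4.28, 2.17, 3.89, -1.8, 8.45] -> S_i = Random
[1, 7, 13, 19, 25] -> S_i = 1 + 6*i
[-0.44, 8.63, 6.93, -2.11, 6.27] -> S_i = Random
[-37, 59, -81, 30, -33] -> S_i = Random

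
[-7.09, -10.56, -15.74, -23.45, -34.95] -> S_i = -7.09*1.49^i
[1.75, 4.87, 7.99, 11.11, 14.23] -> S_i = 1.75 + 3.12*i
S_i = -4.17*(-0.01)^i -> [-4.17, 0.04, -0.0, 0.0, -0.0]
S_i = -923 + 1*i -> [-923, -922, -921, -920, -919]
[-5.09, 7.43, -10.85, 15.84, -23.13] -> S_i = -5.09*(-1.46)^i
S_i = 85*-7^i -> [85, -595, 4165, -29155, 204085]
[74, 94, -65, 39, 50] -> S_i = Random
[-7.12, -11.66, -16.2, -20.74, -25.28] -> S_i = -7.12 + -4.54*i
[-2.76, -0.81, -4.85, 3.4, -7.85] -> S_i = Random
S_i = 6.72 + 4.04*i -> [6.72, 10.76, 14.8, 18.84, 22.88]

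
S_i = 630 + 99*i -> [630, 729, 828, 927, 1026]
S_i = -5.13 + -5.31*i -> [-5.13, -10.44, -15.75, -21.06, -26.37]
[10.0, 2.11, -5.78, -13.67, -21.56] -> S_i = 10.00 + -7.89*i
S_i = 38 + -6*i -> [38, 32, 26, 20, 14]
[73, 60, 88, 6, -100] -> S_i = Random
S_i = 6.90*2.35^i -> [6.9, 16.22, 38.11, 89.55, 210.44]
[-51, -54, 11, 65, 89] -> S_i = Random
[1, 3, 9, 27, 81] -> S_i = 1*3^i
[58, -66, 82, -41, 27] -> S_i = Random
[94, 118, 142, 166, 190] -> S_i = 94 + 24*i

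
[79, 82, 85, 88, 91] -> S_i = 79 + 3*i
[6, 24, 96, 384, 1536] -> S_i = 6*4^i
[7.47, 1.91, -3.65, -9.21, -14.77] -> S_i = 7.47 + -5.56*i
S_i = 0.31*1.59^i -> [0.31, 0.49, 0.78, 1.25, 1.98]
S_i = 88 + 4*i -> [88, 92, 96, 100, 104]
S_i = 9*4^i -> [9, 36, 144, 576, 2304]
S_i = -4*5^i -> [-4, -20, -100, -500, -2500]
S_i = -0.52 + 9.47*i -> [-0.52, 8.95, 18.42, 27.89, 37.36]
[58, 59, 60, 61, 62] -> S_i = 58 + 1*i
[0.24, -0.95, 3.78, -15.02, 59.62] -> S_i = 0.24*(-3.97)^i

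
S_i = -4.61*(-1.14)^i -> [-4.61, 5.26, -5.99, 6.83, -7.79]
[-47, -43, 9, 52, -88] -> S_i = Random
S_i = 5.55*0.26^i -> [5.55, 1.44, 0.38, 0.1, 0.03]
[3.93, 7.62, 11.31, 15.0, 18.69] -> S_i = 3.93 + 3.69*i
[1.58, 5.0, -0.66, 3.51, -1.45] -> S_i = Random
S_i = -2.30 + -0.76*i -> [-2.3, -3.06, -3.82, -4.58, -5.34]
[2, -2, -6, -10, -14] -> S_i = 2 + -4*i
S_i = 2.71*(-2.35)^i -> [2.71, -6.37, 14.97, -35.17, 82.65]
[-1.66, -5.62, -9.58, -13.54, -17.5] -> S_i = -1.66 + -3.96*i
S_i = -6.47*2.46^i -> [-6.47, -15.92, -39.15, -96.32, -236.94]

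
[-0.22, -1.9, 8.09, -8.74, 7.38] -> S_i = Random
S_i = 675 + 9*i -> [675, 684, 693, 702, 711]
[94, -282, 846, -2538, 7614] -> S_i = 94*-3^i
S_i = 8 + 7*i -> [8, 15, 22, 29, 36]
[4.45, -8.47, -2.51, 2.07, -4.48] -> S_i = Random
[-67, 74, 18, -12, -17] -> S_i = Random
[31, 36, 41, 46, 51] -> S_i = 31 + 5*i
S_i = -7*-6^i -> [-7, 42, -252, 1512, -9072]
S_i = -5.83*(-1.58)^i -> [-5.83, 9.21, -14.55, 23.0, -36.33]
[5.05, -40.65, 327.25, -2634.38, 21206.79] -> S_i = 5.05*(-8.05)^i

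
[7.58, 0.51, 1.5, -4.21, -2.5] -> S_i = Random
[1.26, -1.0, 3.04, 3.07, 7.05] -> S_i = Random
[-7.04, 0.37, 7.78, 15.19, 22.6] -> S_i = -7.04 + 7.41*i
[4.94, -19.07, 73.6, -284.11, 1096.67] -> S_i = 4.94*(-3.86)^i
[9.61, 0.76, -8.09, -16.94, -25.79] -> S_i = 9.61 + -8.85*i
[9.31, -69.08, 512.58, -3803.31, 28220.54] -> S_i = 9.31*(-7.42)^i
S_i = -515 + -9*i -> [-515, -524, -533, -542, -551]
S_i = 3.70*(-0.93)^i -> [3.7, -3.44, 3.2, -2.98, 2.77]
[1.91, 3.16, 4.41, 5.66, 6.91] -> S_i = 1.91 + 1.25*i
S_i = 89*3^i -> [89, 267, 801, 2403, 7209]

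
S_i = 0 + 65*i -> [0, 65, 130, 195, 260]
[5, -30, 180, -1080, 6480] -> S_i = 5*-6^i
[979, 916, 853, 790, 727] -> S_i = 979 + -63*i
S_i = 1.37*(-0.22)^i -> [1.37, -0.3, 0.07, -0.01, 0.0]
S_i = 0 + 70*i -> [0, 70, 140, 210, 280]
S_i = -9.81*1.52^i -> [-9.81, -14.91, -22.67, -34.45, -52.37]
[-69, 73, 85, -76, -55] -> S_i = Random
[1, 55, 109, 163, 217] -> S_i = 1 + 54*i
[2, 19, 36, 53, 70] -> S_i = 2 + 17*i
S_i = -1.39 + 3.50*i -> [-1.39, 2.11, 5.61, 9.11, 12.61]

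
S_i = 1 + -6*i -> [1, -5, -11, -17, -23]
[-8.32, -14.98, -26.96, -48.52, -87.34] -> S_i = -8.32*1.80^i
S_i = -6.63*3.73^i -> [-6.63, -24.73, -92.24, -344.06, -1283.36]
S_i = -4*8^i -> [-4, -32, -256, -2048, -16384]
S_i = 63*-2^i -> [63, -126, 252, -504, 1008]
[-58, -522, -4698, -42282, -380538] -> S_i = -58*9^i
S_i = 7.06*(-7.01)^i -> [7.06, -49.49, 346.93, -2431.97, 17048.13]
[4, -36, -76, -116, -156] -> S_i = 4 + -40*i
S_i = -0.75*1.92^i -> [-0.75, -1.44, -2.76, -5.31, -10.19]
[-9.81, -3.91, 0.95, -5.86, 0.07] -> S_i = Random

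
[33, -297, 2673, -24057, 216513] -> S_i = 33*-9^i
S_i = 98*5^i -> [98, 490, 2450, 12250, 61250]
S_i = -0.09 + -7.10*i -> [-0.09, -7.19, -14.29, -21.39, -28.49]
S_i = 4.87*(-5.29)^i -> [4.87, -25.76, 136.28, -720.93, 3813.74]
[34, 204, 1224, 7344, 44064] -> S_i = 34*6^i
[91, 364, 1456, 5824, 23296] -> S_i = 91*4^i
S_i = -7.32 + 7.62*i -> [-7.32, 0.3, 7.92, 15.54, 23.16]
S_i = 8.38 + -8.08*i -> [8.38, 0.3, -7.78, -15.86, -23.94]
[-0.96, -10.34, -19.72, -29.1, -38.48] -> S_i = -0.96 + -9.38*i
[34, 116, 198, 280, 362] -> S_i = 34 + 82*i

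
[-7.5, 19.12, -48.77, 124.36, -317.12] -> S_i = -7.50*(-2.55)^i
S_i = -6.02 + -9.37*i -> [-6.02, -15.39, -24.76, -34.13, -43.5]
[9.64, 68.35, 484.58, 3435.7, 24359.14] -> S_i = 9.64*7.09^i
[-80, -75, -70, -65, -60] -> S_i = -80 + 5*i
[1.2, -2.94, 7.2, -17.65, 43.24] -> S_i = 1.20*(-2.45)^i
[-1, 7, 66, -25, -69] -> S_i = Random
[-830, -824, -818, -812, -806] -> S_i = -830 + 6*i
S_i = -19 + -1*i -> [-19, -20, -21, -22, -23]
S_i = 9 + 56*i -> [9, 65, 121, 177, 233]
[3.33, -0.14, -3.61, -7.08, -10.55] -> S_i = 3.33 + -3.47*i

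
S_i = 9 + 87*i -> [9, 96, 183, 270, 357]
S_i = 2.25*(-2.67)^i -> [2.25, -6.01, 16.04, -42.83, 114.35]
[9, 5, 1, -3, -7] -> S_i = 9 + -4*i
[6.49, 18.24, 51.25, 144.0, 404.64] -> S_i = 6.49*2.81^i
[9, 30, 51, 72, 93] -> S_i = 9 + 21*i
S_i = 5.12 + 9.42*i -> [5.12, 14.54, 23.96, 33.38, 42.8]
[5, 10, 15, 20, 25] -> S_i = 5 + 5*i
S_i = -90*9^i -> [-90, -810, -7290, -65610, -590490]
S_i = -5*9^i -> [-5, -45, -405, -3645, -32805]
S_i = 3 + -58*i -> [3, -55, -113, -171, -229]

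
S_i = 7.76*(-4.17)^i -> [7.76, -32.36, 134.94, -562.69, 2346.42]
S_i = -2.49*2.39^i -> [-2.49, -5.95, -14.22, -33.99, -81.24]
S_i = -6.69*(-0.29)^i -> [-6.69, 1.94, -0.56, 0.16, -0.05]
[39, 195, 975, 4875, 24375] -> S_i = 39*5^i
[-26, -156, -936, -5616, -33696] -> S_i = -26*6^i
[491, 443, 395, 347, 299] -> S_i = 491 + -48*i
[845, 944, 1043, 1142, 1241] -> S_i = 845 + 99*i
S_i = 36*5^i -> [36, 180, 900, 4500, 22500]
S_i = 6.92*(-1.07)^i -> [6.92, -7.4, 7.92, -8.48, 9.07]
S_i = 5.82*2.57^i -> [5.82, 14.96, 38.44, 98.79, 253.9]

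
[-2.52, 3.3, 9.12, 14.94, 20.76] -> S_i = -2.52 + 5.82*i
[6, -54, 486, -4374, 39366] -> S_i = 6*-9^i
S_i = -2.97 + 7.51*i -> [-2.97, 4.54, 12.05, 19.56, 27.07]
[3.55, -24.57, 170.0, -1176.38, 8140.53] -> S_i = 3.55*(-6.92)^i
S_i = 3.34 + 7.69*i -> [3.34, 11.03, 18.72, 26.41, 34.1]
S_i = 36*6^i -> [36, 216, 1296, 7776, 46656]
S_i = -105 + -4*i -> [-105, -109, -113, -117, -121]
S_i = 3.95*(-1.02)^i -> [3.95, -4.03, 4.11, -4.19, 4.28]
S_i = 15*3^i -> [15, 45, 135, 405, 1215]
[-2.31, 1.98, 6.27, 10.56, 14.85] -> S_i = -2.31 + 4.29*i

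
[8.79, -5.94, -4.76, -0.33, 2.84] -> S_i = Random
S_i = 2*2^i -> [2, 4, 8, 16, 32]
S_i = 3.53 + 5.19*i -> [3.53, 8.72, 13.91, 19.1, 24.29]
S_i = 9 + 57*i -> [9, 66, 123, 180, 237]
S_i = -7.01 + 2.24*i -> [-7.01, -4.77, -2.53, -0.29, 1.95]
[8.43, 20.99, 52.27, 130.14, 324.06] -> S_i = 8.43*2.49^i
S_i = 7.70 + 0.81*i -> [7.7, 8.51, 9.32, 10.13, 10.94]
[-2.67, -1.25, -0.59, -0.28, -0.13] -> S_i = -2.67*0.47^i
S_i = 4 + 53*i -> [4, 57, 110, 163, 216]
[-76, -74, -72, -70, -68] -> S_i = -76 + 2*i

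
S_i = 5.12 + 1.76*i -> [5.12, 6.88, 8.64, 10.4, 12.16]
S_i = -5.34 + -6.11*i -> [-5.34, -11.45, -17.56, -23.67, -29.78]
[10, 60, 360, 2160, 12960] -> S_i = 10*6^i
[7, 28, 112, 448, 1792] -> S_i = 7*4^i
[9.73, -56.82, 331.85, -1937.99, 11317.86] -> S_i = 9.73*(-5.84)^i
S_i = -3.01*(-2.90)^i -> [-3.01, 8.73, -25.31, 73.41, -212.89]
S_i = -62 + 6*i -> [-62, -56, -50, -44, -38]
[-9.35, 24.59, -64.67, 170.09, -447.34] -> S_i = -9.35*(-2.63)^i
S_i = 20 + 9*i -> [20, 29, 38, 47, 56]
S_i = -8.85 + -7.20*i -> [-8.85, -16.05, -23.25, -30.45, -37.65]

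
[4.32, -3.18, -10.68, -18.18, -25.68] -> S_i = 4.32 + -7.50*i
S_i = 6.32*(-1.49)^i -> [6.32, -9.42, 14.03, -20.91, 31.15]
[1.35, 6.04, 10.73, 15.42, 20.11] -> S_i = 1.35 + 4.69*i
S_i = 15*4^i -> [15, 60, 240, 960, 3840]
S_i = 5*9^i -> [5, 45, 405, 3645, 32805]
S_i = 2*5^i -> [2, 10, 50, 250, 1250]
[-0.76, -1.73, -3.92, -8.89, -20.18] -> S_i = -0.76*2.27^i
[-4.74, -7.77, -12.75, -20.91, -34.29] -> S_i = -4.74*1.64^i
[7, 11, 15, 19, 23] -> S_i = 7 + 4*i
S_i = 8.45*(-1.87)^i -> [8.45, -15.8, 29.55, -55.26, 103.33]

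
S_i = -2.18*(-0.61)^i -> [-2.18, 1.33, -0.81, 0.49, -0.3]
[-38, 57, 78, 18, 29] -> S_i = Random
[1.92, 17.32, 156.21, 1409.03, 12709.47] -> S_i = 1.92*9.02^i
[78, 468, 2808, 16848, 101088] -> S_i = 78*6^i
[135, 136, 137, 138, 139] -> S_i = 135 + 1*i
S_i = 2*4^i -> [2, 8, 32, 128, 512]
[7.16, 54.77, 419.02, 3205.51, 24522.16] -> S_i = 7.16*7.65^i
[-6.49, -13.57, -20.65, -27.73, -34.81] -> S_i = -6.49 + -7.08*i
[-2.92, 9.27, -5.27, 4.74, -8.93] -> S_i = Random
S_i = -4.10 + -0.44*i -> [-4.1, -4.54, -4.98, -5.42, -5.86]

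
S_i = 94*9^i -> [94, 846, 7614, 68526, 616734]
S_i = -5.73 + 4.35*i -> [-5.73, -1.38, 2.97, 7.32, 11.67]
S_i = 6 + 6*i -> [6, 12, 18, 24, 30]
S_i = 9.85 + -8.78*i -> [9.85, 1.07, -7.71, -16.49, -25.27]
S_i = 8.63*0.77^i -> [8.63, 6.65, 5.12, 3.94, 3.03]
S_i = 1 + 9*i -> [1, 10, 19, 28, 37]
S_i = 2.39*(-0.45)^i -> [2.39, -1.08, 0.48, -0.22, 0.1]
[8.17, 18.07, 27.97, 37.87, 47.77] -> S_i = 8.17 + 9.90*i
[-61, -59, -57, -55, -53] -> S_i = -61 + 2*i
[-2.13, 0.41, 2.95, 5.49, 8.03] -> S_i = -2.13 + 2.54*i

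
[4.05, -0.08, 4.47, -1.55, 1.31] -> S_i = Random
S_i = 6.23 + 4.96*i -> [6.23, 11.19, 16.15, 21.11, 26.07]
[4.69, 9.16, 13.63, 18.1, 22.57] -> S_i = 4.69 + 4.47*i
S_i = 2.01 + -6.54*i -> [2.01, -4.53, -11.07, -17.61, -24.15]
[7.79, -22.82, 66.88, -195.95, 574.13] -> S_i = 7.79*(-2.93)^i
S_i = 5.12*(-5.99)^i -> [5.12, -30.67, 183.71, -1100.4, 6591.39]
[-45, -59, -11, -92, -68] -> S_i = Random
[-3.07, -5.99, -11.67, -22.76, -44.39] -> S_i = -3.07*1.95^i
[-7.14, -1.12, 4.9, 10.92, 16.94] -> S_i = -7.14 + 6.02*i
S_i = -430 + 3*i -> [-430, -427, -424, -421, -418]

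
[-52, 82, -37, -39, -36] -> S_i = Random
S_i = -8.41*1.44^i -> [-8.41, -12.11, -17.44, -25.11, -36.16]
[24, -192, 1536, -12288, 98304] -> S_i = 24*-8^i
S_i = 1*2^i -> [1, 2, 4, 8, 16]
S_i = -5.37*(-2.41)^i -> [-5.37, 12.94, -31.19, 75.17, -181.15]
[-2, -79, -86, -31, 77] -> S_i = Random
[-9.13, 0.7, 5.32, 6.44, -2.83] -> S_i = Random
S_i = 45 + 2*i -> [45, 47, 49, 51, 53]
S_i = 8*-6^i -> [8, -48, 288, -1728, 10368]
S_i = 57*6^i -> [57, 342, 2052, 12312, 73872]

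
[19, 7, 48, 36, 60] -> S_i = Random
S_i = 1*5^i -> [1, 5, 25, 125, 625]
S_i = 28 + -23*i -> [28, 5, -18, -41, -64]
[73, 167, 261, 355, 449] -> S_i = 73 + 94*i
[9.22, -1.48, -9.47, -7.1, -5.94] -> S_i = Random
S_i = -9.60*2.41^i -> [-9.6, -23.14, -55.76, -134.38, -323.85]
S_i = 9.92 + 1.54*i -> [9.92, 11.46, 13.0, 14.54, 16.08]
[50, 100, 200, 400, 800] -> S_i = 50*2^i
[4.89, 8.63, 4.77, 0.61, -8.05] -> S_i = Random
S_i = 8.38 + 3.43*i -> [8.38, 11.81, 15.24, 18.67, 22.1]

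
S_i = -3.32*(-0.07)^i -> [-3.32, 0.23, -0.02, 0.0, -0.0]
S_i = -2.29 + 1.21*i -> [-2.29, -1.08, 0.13, 1.34, 2.55]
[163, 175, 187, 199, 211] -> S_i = 163 + 12*i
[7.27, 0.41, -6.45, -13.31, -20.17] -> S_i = 7.27 + -6.86*i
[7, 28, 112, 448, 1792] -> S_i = 7*4^i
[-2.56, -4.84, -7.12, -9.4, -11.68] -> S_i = -2.56 + -2.28*i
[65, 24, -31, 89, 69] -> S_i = Random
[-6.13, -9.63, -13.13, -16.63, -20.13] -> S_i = -6.13 + -3.50*i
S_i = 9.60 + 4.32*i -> [9.6, 13.92, 18.24, 22.56, 26.88]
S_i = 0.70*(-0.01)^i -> [0.7, -0.01, 0.0, -0.0, 0.0]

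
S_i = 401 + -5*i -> [401, 396, 391, 386, 381]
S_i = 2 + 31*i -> [2, 33, 64, 95, 126]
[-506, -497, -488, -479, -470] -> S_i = -506 + 9*i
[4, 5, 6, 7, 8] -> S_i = 4 + 1*i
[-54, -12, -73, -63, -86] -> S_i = Random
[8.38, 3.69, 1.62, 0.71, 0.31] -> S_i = 8.38*0.44^i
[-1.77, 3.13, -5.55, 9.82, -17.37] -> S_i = -1.77*(-1.77)^i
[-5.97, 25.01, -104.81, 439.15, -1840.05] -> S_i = -5.97*(-4.19)^i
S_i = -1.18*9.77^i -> [-1.18, -11.53, -112.63, -1100.44, -10751.28]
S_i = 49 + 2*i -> [49, 51, 53, 55, 57]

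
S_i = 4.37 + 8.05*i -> [4.37, 12.42, 20.47, 28.52, 36.57]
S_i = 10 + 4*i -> [10, 14, 18, 22, 26]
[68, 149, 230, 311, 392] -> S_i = 68 + 81*i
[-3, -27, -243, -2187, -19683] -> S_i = -3*9^i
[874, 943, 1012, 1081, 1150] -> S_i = 874 + 69*i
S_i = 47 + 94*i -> [47, 141, 235, 329, 423]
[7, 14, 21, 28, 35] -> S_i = 7 + 7*i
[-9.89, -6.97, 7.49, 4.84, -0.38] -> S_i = Random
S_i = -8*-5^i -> [-8, 40, -200, 1000, -5000]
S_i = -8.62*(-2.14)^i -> [-8.62, 18.45, -39.48, 84.48, -180.78]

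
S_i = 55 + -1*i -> [55, 54, 53, 52, 51]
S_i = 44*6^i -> [44, 264, 1584, 9504, 57024]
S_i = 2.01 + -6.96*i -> [2.01, -4.95, -11.91, -18.87, -25.83]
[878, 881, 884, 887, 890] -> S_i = 878 + 3*i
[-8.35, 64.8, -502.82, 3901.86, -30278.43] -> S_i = -8.35*(-7.76)^i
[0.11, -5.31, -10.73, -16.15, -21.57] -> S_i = 0.11 + -5.42*i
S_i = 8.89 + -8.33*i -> [8.89, 0.56, -7.77, -16.1, -24.43]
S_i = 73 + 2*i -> [73, 75, 77, 79, 81]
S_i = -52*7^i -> [-52, -364, -2548, -17836, -124852]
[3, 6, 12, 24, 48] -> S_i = 3*2^i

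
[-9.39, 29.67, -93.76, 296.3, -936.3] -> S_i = -9.39*(-3.16)^i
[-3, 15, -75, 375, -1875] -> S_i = -3*-5^i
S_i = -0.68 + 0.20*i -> [-0.68, -0.48, -0.28, -0.08, 0.12]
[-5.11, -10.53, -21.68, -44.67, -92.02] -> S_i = -5.11*2.06^i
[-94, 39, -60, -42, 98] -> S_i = Random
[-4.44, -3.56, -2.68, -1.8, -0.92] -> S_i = -4.44 + 0.88*i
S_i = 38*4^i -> [38, 152, 608, 2432, 9728]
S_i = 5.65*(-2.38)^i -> [5.65, -13.45, 32.0, -76.17, 181.28]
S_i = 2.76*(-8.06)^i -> [2.76, -22.25, 179.3, -1445.15, 11647.94]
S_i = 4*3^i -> [4, 12, 36, 108, 324]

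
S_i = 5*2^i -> [5, 10, 20, 40, 80]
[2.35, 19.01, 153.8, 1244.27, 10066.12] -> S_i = 2.35*8.09^i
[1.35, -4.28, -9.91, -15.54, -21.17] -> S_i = 1.35 + -5.63*i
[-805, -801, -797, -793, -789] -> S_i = -805 + 4*i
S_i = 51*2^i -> [51, 102, 204, 408, 816]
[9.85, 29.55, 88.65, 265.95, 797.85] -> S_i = 9.85*3.00^i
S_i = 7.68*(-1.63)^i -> [7.68, -12.52, 20.4, -33.26, 54.21]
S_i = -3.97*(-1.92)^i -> [-3.97, 7.62, -14.64, 28.1, -53.95]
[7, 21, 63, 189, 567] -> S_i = 7*3^i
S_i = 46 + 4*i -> [46, 50, 54, 58, 62]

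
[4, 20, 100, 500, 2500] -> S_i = 4*5^i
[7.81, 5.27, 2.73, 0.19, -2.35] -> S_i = 7.81 + -2.54*i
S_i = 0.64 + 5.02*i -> [0.64, 5.66, 10.68, 15.7, 20.72]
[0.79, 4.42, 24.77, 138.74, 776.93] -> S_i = 0.79*5.60^i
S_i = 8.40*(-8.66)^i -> [8.4, -72.74, 629.96, -5455.48, 47244.46]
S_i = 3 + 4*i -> [3, 7, 11, 15, 19]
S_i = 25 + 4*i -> [25, 29, 33, 37, 41]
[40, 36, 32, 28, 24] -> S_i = 40 + -4*i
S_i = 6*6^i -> [6, 36, 216, 1296, 7776]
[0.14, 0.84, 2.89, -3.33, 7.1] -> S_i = Random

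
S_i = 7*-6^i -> [7, -42, 252, -1512, 9072]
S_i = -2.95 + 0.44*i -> [-2.95, -2.51, -2.07, -1.63, -1.19]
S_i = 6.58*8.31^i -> [6.58, 54.68, 454.39, 3775.97, 31378.34]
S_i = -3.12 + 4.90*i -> [-3.12, 1.78, 6.68, 11.58, 16.48]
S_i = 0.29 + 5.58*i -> [0.29, 5.87, 11.45, 17.03, 22.61]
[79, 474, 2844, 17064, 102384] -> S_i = 79*6^i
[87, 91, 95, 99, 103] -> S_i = 87 + 4*i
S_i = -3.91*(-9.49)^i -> [-3.91, 37.11, -352.13, 3341.76, -31713.31]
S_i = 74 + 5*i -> [74, 79, 84, 89, 94]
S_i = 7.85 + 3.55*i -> [7.85, 11.4, 14.95, 18.5, 22.05]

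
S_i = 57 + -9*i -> [57, 48, 39, 30, 21]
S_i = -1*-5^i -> [-1, 5, -25, 125, -625]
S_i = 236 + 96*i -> [236, 332, 428, 524, 620]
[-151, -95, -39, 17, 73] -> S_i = -151 + 56*i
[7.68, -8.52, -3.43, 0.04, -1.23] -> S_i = Random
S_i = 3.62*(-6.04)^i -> [3.62, -21.86, 132.06, -797.66, 4817.88]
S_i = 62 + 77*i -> [62, 139, 216, 293, 370]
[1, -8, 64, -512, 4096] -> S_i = 1*-8^i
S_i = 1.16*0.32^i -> [1.16, 0.37, 0.12, 0.04, 0.01]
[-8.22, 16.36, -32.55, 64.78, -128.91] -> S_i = -8.22*(-1.99)^i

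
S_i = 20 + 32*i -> [20, 52, 84, 116, 148]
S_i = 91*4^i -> [91, 364, 1456, 5824, 23296]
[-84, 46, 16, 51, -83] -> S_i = Random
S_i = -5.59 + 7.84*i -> [-5.59, 2.25, 10.09, 17.93, 25.77]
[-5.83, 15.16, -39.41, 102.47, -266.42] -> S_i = -5.83*(-2.60)^i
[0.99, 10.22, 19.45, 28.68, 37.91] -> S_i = 0.99 + 9.23*i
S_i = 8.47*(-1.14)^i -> [8.47, -9.66, 11.01, -12.55, 14.31]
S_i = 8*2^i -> [8, 16, 32, 64, 128]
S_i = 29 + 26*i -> [29, 55, 81, 107, 133]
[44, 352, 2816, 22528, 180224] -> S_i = 44*8^i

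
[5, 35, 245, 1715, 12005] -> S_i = 5*7^i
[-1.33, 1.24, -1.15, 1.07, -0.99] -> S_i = -1.33*(-0.93)^i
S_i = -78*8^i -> [-78, -624, -4992, -39936, -319488]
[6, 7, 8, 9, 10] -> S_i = 6 + 1*i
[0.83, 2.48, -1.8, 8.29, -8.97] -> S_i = Random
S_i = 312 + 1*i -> [312, 313, 314, 315, 316]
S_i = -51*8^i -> [-51, -408, -3264, -26112, -208896]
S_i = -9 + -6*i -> [-9, -15, -21, -27, -33]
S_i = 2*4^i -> [2, 8, 32, 128, 512]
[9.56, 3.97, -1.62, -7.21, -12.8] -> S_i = 9.56 + -5.59*i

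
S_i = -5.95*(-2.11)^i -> [-5.95, 12.55, -26.49, 55.89, -117.94]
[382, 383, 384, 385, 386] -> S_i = 382 + 1*i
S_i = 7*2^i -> [7, 14, 28, 56, 112]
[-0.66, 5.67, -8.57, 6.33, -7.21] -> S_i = Random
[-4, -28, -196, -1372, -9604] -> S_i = -4*7^i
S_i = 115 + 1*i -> [115, 116, 117, 118, 119]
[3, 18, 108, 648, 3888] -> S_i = 3*6^i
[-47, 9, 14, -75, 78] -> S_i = Random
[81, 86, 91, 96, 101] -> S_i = 81 + 5*i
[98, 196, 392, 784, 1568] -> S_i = 98*2^i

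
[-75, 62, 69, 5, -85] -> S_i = Random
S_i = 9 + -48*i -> [9, -39, -87, -135, -183]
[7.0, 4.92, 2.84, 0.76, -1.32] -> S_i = 7.00 + -2.08*i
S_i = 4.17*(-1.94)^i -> [4.17, -8.09, 15.69, -30.45, 59.07]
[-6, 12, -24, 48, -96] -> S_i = -6*-2^i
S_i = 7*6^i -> [7, 42, 252, 1512, 9072]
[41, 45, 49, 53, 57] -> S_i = 41 + 4*i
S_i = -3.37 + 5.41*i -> [-3.37, 2.04, 7.45, 12.86, 18.27]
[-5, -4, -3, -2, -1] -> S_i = -5 + 1*i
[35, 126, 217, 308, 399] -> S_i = 35 + 91*i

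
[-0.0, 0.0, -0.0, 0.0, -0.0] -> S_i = -0.00*(-1.19)^i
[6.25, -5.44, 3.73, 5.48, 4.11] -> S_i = Random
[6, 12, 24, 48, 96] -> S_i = 6*2^i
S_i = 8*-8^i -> [8, -64, 512, -4096, 32768]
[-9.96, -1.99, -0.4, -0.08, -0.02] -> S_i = -9.96*0.20^i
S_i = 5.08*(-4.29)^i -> [5.08, -21.79, 93.49, -401.08, 1720.65]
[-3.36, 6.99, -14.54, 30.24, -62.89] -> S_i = -3.36*(-2.08)^i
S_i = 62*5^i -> [62, 310, 1550, 7750, 38750]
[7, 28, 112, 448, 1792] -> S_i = 7*4^i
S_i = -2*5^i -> [-2, -10, -50, -250, -1250]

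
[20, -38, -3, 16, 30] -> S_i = Random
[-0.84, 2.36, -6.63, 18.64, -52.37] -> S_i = -0.84*(-2.81)^i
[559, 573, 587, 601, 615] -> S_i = 559 + 14*i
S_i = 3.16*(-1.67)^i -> [3.16, -5.28, 8.81, -14.72, 24.58]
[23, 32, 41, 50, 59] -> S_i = 23 + 9*i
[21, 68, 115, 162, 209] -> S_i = 21 + 47*i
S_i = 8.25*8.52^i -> [8.25, 70.29, 598.87, 5102.38, 43472.27]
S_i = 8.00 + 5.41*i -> [8.0, 13.41, 18.82, 24.23, 29.64]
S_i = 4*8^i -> [4, 32, 256, 2048, 16384]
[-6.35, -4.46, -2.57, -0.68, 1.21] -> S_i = -6.35 + 1.89*i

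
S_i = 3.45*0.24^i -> [3.45, 0.83, 0.2, 0.05, 0.01]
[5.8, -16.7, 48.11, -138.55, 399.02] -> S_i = 5.80*(-2.88)^i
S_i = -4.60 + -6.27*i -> [-4.6, -10.87, -17.14, -23.41, -29.68]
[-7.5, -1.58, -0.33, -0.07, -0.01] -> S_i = -7.50*0.21^i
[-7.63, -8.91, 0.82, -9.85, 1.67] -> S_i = Random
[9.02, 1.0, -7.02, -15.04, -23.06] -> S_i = 9.02 + -8.02*i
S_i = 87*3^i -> [87, 261, 783, 2349, 7047]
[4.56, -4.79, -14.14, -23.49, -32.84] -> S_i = 4.56 + -9.35*i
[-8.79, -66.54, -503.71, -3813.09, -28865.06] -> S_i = -8.79*7.57^i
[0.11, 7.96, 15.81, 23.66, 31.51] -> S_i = 0.11 + 7.85*i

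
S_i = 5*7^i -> [5, 35, 245, 1715, 12005]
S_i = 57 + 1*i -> [57, 58, 59, 60, 61]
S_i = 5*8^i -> [5, 40, 320, 2560, 20480]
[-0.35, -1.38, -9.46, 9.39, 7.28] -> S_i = Random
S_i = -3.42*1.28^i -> [-3.42, -4.38, -5.6, -7.17, -9.18]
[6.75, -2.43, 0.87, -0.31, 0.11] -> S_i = 6.75*(-0.36)^i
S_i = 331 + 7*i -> [331, 338, 345, 352, 359]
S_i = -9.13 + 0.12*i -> [-9.13, -9.01, -8.89, -8.77, -8.65]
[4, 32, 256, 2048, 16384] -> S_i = 4*8^i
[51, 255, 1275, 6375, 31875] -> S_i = 51*5^i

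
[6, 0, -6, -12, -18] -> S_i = 6 + -6*i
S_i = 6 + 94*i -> [6, 100, 194, 288, 382]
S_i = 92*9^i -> [92, 828, 7452, 67068, 603612]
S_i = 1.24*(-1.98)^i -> [1.24, -2.46, 4.86, -9.63, 19.06]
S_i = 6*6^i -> [6, 36, 216, 1296, 7776]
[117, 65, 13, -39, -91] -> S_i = 117 + -52*i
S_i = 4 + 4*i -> [4, 8, 12, 16, 20]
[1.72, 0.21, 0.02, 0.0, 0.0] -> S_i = 1.72*0.12^i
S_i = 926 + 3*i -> [926, 929, 932, 935, 938]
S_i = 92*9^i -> [92, 828, 7452, 67068, 603612]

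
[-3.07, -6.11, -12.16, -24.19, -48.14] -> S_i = -3.07*1.99^i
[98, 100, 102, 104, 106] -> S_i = 98 + 2*i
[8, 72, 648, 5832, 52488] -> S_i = 8*9^i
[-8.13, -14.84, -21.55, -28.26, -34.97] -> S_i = -8.13 + -6.71*i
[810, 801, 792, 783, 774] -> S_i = 810 + -9*i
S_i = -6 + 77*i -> [-6, 71, 148, 225, 302]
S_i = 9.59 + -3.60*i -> [9.59, 5.99, 2.39, -1.21, -4.81]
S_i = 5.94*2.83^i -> [5.94, 16.81, 47.57, 134.63, 381.01]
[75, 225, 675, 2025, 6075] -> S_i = 75*3^i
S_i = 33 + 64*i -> [33, 97, 161, 225, 289]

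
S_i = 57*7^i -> [57, 399, 2793, 19551, 136857]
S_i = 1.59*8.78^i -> [1.59, 13.96, 122.57, 1076.17, 9448.77]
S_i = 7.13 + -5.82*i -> [7.13, 1.31, -4.51, -10.33, -16.15]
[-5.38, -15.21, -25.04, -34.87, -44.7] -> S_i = -5.38 + -9.83*i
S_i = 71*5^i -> [71, 355, 1775, 8875, 44375]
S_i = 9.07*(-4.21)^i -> [9.07, -38.18, 160.76, -676.79, 2849.28]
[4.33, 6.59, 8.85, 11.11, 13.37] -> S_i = 4.33 + 2.26*i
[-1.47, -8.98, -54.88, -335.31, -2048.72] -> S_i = -1.47*6.11^i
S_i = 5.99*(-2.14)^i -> [5.99, -12.82, 27.43, -58.7, 125.63]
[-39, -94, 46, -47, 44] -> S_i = Random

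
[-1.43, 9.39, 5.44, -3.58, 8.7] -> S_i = Random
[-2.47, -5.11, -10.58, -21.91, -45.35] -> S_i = -2.47*2.07^i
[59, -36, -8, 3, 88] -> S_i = Random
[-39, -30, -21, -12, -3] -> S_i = -39 + 9*i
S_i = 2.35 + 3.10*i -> [2.35, 5.45, 8.55, 11.65, 14.75]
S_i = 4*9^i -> [4, 36, 324, 2916, 26244]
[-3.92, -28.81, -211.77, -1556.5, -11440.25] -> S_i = -3.92*7.35^i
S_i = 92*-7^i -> [92, -644, 4508, -31556, 220892]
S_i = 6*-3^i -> [6, -18, 54, -162, 486]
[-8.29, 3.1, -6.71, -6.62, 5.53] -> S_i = Random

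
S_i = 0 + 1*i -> [0, 1, 2, 3, 4]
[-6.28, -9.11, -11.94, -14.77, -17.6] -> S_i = -6.28 + -2.83*i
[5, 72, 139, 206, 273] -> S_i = 5 + 67*i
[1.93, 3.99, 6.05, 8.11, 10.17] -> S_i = 1.93 + 2.06*i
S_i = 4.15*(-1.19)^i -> [4.15, -4.94, 5.88, -6.99, 8.32]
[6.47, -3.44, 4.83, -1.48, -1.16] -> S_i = Random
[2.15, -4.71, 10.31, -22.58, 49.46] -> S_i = 2.15*(-2.19)^i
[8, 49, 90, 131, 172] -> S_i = 8 + 41*i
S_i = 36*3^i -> [36, 108, 324, 972, 2916]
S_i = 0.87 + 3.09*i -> [0.87, 3.96, 7.05, 10.14, 13.23]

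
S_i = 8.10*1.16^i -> [8.1, 9.4, 10.9, 12.64, 14.67]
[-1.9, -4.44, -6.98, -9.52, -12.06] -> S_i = -1.90 + -2.54*i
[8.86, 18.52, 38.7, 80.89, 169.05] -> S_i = 8.86*2.09^i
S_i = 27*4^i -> [27, 108, 432, 1728, 6912]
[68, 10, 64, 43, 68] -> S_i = Random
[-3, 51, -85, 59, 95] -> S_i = Random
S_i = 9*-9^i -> [9, -81, 729, -6561, 59049]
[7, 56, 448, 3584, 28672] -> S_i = 7*8^i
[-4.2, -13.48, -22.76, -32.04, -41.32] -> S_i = -4.20 + -9.28*i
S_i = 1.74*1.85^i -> [1.74, 3.22, 5.96, 11.02, 20.38]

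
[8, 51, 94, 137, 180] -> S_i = 8 + 43*i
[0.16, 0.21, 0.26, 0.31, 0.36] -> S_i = 0.16 + 0.05*i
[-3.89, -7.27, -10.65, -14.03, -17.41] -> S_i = -3.89 + -3.38*i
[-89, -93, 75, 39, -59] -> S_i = Random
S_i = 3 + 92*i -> [3, 95, 187, 279, 371]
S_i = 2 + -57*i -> [2, -55, -112, -169, -226]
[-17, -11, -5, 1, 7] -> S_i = -17 + 6*i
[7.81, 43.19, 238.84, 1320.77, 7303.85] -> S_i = 7.81*5.53^i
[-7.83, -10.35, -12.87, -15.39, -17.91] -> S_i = -7.83 + -2.52*i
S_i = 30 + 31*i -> [30, 61, 92, 123, 154]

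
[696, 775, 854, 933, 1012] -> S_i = 696 + 79*i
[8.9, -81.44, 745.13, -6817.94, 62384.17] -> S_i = 8.90*(-9.15)^i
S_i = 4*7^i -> [4, 28, 196, 1372, 9604]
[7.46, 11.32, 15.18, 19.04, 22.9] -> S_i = 7.46 + 3.86*i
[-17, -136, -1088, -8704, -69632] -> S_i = -17*8^i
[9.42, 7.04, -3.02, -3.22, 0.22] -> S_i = Random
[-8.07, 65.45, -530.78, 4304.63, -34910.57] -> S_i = -8.07*(-8.11)^i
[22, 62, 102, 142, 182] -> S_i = 22 + 40*i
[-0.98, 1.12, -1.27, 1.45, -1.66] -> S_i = -0.98*(-1.14)^i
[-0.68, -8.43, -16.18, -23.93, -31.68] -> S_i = -0.68 + -7.75*i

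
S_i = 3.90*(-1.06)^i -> [3.9, -4.13, 4.38, -4.64, 4.92]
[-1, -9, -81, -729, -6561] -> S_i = -1*9^i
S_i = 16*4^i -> [16, 64, 256, 1024, 4096]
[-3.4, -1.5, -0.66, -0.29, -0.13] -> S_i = -3.40*0.44^i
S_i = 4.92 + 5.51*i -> [4.92, 10.43, 15.94, 21.45, 26.96]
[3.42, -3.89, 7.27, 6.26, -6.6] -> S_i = Random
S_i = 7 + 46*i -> [7, 53, 99, 145, 191]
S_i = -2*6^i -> [-2, -12, -72, -432, -2592]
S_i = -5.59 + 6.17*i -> [-5.59, 0.58, 6.75, 12.92, 19.09]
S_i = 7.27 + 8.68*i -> [7.27, 15.95, 24.63, 33.31, 41.99]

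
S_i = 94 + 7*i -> [94, 101, 108, 115, 122]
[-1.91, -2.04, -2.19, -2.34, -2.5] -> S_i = -1.91*1.07^i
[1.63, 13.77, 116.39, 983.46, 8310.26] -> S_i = 1.63*8.45^i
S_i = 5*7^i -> [5, 35, 245, 1715, 12005]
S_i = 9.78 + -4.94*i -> [9.78, 4.84, -0.1, -5.04, -9.98]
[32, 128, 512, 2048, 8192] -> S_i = 32*4^i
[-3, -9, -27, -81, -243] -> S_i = -3*3^i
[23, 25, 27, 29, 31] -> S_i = 23 + 2*i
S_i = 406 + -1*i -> [406, 405, 404, 403, 402]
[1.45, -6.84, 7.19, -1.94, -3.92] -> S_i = Random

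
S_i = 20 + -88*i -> [20, -68, -156, -244, -332]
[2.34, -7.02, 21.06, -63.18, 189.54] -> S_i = 2.34*(-3.00)^i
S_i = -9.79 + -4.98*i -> [-9.79, -14.77, -19.75, -24.73, -29.71]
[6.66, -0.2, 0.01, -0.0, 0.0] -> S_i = 6.66*(-0.03)^i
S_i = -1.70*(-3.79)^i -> [-1.7, 6.44, -24.42, 92.55, -350.76]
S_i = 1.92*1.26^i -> [1.92, 2.42, 3.05, 3.84, 4.84]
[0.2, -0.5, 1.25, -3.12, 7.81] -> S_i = 0.20*(-2.50)^i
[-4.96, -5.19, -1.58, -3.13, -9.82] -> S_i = Random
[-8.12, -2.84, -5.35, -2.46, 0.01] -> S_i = Random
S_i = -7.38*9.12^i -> [-7.38, -67.31, -613.83, -5598.1, -51054.7]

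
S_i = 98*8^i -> [98, 784, 6272, 50176, 401408]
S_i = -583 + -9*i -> [-583, -592, -601, -610, -619]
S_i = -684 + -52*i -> [-684, -736, -788, -840, -892]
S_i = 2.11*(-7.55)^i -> [2.11, -15.93, 120.28, -908.08, 6855.99]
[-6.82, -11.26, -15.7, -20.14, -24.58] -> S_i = -6.82 + -4.44*i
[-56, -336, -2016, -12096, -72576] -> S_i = -56*6^i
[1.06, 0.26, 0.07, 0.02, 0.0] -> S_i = 1.06*0.25^i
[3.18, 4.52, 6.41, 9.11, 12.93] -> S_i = 3.18*1.42^i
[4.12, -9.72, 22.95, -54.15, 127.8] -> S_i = 4.12*(-2.36)^i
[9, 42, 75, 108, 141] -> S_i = 9 + 33*i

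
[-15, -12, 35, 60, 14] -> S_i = Random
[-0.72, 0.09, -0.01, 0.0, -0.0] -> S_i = -0.72*(-0.12)^i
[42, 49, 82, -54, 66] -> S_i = Random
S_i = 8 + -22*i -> [8, -14, -36, -58, -80]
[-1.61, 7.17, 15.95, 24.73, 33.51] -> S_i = -1.61 + 8.78*i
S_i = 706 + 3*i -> [706, 709, 712, 715, 718]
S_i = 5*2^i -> [5, 10, 20, 40, 80]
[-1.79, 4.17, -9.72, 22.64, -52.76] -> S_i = -1.79*(-2.33)^i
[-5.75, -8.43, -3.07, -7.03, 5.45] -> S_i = Random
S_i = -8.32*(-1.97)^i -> [-8.32, 16.39, -32.29, 63.61, -125.31]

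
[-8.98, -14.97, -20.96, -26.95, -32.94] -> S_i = -8.98 + -5.99*i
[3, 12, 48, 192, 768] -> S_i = 3*4^i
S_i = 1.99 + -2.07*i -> [1.99, -0.08, -2.15, -4.22, -6.29]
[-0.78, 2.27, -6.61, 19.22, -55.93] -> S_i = -0.78*(-2.91)^i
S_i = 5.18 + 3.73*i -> [5.18, 8.91, 12.64, 16.37, 20.1]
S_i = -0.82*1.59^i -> [-0.82, -1.3, -2.07, -3.3, -5.24]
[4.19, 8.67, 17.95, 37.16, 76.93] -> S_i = 4.19*2.07^i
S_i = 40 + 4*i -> [40, 44, 48, 52, 56]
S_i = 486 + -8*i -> [486, 478, 470, 462, 454]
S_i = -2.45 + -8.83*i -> [-2.45, -11.28, -20.11, -28.94, -37.77]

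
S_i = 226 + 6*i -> [226, 232, 238, 244, 250]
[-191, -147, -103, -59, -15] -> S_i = -191 + 44*i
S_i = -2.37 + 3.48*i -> [-2.37, 1.11, 4.59, 8.07, 11.55]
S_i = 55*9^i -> [55, 495, 4455, 40095, 360855]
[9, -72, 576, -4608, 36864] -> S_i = 9*-8^i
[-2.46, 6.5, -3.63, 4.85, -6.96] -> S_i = Random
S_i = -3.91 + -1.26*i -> [-3.91, -5.17, -6.43, -7.69, -8.95]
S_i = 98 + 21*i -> [98, 119, 140, 161, 182]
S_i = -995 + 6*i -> [-995, -989, -983, -977, -971]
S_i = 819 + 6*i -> [819, 825, 831, 837, 843]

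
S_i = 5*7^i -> [5, 35, 245, 1715, 12005]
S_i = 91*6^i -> [91, 546, 3276, 19656, 117936]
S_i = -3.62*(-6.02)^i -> [-3.62, 21.79, -131.19, 789.77, -4754.39]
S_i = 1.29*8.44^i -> [1.29, 10.89, 91.89, 775.56, 6545.75]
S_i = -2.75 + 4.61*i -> [-2.75, 1.86, 6.47, 11.08, 15.69]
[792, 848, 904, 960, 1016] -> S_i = 792 + 56*i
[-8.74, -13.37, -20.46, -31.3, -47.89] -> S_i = -8.74*1.53^i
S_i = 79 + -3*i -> [79, 76, 73, 70, 67]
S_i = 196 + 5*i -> [196, 201, 206, 211, 216]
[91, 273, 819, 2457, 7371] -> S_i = 91*3^i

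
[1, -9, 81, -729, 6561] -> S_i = 1*-9^i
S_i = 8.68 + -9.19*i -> [8.68, -0.51, -9.7, -18.89, -28.08]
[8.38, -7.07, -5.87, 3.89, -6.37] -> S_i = Random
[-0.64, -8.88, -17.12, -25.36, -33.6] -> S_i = -0.64 + -8.24*i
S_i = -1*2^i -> [-1, -2, -4, -8, -16]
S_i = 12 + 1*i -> [12, 13, 14, 15, 16]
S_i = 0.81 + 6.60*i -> [0.81, 7.41, 14.01, 20.61, 27.21]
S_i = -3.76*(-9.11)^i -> [-3.76, 34.25, -312.05, 2842.78, -25897.71]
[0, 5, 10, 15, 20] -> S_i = 0 + 5*i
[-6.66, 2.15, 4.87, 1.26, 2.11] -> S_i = Random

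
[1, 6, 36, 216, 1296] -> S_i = 1*6^i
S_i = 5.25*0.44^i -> [5.25, 2.31, 1.02, 0.45, 0.2]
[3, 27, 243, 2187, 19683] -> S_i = 3*9^i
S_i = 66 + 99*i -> [66, 165, 264, 363, 462]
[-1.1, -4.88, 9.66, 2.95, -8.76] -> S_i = Random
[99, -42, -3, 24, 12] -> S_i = Random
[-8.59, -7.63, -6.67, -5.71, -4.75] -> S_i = -8.59 + 0.96*i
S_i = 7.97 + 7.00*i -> [7.97, 14.97, 21.97, 28.97, 35.97]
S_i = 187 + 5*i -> [187, 192, 197, 202, 207]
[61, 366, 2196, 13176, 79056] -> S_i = 61*6^i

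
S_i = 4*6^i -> [4, 24, 144, 864, 5184]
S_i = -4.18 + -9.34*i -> [-4.18, -13.52, -22.86, -32.2, -41.54]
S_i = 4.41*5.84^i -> [4.41, 25.75, 150.41, 878.37, 5129.68]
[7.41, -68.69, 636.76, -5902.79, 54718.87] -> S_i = 7.41*(-9.27)^i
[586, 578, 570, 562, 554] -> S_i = 586 + -8*i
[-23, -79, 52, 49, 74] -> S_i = Random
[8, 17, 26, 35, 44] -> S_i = 8 + 9*i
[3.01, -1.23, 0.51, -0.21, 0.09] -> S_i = 3.01*(-0.41)^i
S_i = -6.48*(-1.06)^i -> [-6.48, 6.87, -7.28, 7.72, -8.18]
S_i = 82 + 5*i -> [82, 87, 92, 97, 102]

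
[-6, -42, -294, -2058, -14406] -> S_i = -6*7^i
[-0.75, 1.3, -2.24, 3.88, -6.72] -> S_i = -0.75*(-1.73)^i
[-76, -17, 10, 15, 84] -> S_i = Random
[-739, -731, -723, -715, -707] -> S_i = -739 + 8*i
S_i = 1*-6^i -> [1, -6, 36, -216, 1296]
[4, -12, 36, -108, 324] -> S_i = 4*-3^i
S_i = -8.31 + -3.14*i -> [-8.31, -11.45, -14.59, -17.73, -20.87]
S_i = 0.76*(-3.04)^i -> [0.76, -2.31, 7.02, -21.35, 64.91]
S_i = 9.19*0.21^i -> [9.19, 1.93, 0.41, 0.09, 0.02]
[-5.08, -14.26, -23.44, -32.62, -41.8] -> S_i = -5.08 + -9.18*i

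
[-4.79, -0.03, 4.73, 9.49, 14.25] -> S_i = -4.79 + 4.76*i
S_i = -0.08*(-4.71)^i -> [-0.08, 0.38, -1.77, 8.36, -39.37]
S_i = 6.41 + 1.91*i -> [6.41, 8.32, 10.23, 12.14, 14.05]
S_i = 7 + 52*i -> [7, 59, 111, 163, 215]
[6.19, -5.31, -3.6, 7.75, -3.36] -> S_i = Random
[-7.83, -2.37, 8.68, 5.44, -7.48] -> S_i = Random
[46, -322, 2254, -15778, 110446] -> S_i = 46*-7^i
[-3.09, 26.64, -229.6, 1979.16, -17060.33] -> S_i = -3.09*(-8.62)^i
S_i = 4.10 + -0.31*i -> [4.1, 3.79, 3.48, 3.17, 2.86]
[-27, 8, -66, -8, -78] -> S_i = Random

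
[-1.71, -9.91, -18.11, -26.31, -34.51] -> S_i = -1.71 + -8.20*i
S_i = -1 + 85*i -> [-1, 84, 169, 254, 339]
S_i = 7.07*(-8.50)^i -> [7.07, -60.1, 510.81, -4341.86, 36905.84]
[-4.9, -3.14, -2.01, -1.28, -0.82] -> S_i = -4.90*0.64^i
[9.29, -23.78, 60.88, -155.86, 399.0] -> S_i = 9.29*(-2.56)^i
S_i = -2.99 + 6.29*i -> [-2.99, 3.3, 9.59, 15.88, 22.17]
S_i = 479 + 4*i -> [479, 483, 487, 491, 495]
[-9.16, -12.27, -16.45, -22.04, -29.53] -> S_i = -9.16*1.34^i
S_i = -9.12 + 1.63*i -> [-9.12, -7.49, -5.86, -4.23, -2.6]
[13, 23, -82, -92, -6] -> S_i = Random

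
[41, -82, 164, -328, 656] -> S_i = 41*-2^i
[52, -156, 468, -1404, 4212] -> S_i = 52*-3^i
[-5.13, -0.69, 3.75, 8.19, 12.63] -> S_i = -5.13 + 4.44*i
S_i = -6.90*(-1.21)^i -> [-6.9, 8.35, -10.1, 12.22, -14.79]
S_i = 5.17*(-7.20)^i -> [5.17, -37.22, 268.01, -1929.69, 13893.78]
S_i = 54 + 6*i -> [54, 60, 66, 72, 78]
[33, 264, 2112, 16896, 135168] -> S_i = 33*8^i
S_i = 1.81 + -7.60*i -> [1.81, -5.79, -13.39, -20.99, -28.59]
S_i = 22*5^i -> [22, 110, 550, 2750, 13750]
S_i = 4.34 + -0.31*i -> [4.34, 4.03, 3.72, 3.41, 3.1]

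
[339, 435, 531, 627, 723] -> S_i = 339 + 96*i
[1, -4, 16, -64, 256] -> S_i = 1*-4^i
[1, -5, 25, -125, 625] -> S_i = 1*-5^i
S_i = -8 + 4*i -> [-8, -4, 0, 4, 8]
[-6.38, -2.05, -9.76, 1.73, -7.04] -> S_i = Random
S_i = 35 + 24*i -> [35, 59, 83, 107, 131]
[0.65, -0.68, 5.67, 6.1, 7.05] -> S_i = Random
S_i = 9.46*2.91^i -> [9.46, 27.53, 80.11, 233.11, 678.36]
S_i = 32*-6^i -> [32, -192, 1152, -6912, 41472]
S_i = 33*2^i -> [33, 66, 132, 264, 528]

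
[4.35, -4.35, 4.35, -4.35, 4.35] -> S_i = 4.35*(-1.00)^i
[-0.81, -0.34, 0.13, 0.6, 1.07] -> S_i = -0.81 + 0.47*i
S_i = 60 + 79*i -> [60, 139, 218, 297, 376]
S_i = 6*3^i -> [6, 18, 54, 162, 486]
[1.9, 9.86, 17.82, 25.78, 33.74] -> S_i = 1.90 + 7.96*i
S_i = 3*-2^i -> [3, -6, 12, -24, 48]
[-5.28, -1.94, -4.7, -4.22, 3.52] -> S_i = Random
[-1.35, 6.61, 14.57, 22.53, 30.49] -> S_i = -1.35 + 7.96*i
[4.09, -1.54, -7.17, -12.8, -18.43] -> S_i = 4.09 + -5.63*i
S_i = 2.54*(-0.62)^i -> [2.54, -1.57, 0.98, -0.61, 0.38]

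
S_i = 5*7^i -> [5, 35, 245, 1715, 12005]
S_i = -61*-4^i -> [-61, 244, -976, 3904, -15616]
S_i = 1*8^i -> [1, 8, 64, 512, 4096]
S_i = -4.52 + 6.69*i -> [-4.52, 2.17, 8.86, 15.55, 22.24]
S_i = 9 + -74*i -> [9, -65, -139, -213, -287]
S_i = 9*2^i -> [9, 18, 36, 72, 144]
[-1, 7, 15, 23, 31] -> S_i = -1 + 8*i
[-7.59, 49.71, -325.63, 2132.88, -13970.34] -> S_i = -7.59*(-6.55)^i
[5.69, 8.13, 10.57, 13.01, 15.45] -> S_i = 5.69 + 2.44*i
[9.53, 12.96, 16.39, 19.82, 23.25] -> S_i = 9.53 + 3.43*i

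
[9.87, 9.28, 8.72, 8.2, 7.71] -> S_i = 9.87*0.94^i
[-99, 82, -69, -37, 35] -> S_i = Random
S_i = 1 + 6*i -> [1, 7, 13, 19, 25]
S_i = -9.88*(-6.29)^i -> [-9.88, 62.15, -390.89, 2458.72, -15465.34]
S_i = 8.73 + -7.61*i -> [8.73, 1.12, -6.49, -14.1, -21.71]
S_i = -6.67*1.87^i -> [-6.67, -12.47, -23.32, -43.62, -81.56]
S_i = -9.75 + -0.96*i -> [-9.75, -10.71, -11.67, -12.63, -13.59]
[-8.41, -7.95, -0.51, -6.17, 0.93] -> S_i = Random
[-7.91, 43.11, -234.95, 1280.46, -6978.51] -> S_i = -7.91*(-5.45)^i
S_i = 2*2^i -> [2, 4, 8, 16, 32]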